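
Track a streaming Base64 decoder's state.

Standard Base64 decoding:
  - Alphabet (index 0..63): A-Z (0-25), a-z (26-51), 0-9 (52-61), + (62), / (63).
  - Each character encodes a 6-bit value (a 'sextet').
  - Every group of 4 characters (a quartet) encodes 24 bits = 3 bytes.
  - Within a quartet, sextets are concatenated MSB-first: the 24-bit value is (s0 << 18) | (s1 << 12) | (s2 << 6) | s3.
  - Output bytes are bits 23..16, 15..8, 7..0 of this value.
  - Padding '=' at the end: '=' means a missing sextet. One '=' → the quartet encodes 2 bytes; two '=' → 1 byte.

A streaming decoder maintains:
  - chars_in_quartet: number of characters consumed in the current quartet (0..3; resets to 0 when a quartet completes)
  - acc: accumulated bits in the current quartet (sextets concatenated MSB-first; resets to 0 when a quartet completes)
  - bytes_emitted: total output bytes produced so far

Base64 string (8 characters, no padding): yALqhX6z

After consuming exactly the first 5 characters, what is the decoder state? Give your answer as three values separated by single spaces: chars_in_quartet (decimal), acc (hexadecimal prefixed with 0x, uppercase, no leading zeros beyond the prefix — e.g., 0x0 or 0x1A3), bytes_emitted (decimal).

Answer: 1 0x21 3

Derivation:
After char 0 ('y'=50): chars_in_quartet=1 acc=0x32 bytes_emitted=0
After char 1 ('A'=0): chars_in_quartet=2 acc=0xC80 bytes_emitted=0
After char 2 ('L'=11): chars_in_quartet=3 acc=0x3200B bytes_emitted=0
After char 3 ('q'=42): chars_in_quartet=4 acc=0xC802EA -> emit C8 02 EA, reset; bytes_emitted=3
After char 4 ('h'=33): chars_in_quartet=1 acc=0x21 bytes_emitted=3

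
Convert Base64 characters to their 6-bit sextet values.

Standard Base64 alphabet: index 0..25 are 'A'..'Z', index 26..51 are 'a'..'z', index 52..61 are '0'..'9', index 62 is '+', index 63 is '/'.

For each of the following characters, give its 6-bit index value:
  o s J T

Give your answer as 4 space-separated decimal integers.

'o': a..z range, 26 + ord('o') − ord('a') = 40
's': a..z range, 26 + ord('s') − ord('a') = 44
'J': A..Z range, ord('J') − ord('A') = 9
'T': A..Z range, ord('T') − ord('A') = 19

Answer: 40 44 9 19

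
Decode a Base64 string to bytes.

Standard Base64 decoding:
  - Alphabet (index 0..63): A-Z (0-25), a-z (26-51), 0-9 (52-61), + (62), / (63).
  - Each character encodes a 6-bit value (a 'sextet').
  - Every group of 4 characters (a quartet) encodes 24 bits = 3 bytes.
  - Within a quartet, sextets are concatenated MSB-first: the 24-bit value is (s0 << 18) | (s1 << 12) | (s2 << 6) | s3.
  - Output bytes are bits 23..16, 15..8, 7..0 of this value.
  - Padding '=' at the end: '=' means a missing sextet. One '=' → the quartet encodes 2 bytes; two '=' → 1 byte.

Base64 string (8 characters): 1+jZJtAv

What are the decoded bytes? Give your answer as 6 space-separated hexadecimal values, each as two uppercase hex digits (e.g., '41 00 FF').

Answer: D7 E8 D9 26 D0 2F

Derivation:
After char 0 ('1'=53): chars_in_quartet=1 acc=0x35 bytes_emitted=0
After char 1 ('+'=62): chars_in_quartet=2 acc=0xD7E bytes_emitted=0
After char 2 ('j'=35): chars_in_quartet=3 acc=0x35FA3 bytes_emitted=0
After char 3 ('Z'=25): chars_in_quartet=4 acc=0xD7E8D9 -> emit D7 E8 D9, reset; bytes_emitted=3
After char 4 ('J'=9): chars_in_quartet=1 acc=0x9 bytes_emitted=3
After char 5 ('t'=45): chars_in_quartet=2 acc=0x26D bytes_emitted=3
After char 6 ('A'=0): chars_in_quartet=3 acc=0x9B40 bytes_emitted=3
After char 7 ('v'=47): chars_in_quartet=4 acc=0x26D02F -> emit 26 D0 2F, reset; bytes_emitted=6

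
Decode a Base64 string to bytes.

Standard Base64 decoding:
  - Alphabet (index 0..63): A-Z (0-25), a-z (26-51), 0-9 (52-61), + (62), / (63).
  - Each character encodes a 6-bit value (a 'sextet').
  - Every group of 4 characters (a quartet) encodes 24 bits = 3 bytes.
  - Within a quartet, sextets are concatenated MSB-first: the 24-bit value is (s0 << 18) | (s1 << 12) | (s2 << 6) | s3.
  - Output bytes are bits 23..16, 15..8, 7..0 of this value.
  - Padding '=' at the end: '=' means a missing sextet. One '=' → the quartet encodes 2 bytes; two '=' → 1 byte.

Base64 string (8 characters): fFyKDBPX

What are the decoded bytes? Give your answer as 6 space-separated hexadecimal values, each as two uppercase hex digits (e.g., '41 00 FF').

After char 0 ('f'=31): chars_in_quartet=1 acc=0x1F bytes_emitted=0
After char 1 ('F'=5): chars_in_quartet=2 acc=0x7C5 bytes_emitted=0
After char 2 ('y'=50): chars_in_quartet=3 acc=0x1F172 bytes_emitted=0
After char 3 ('K'=10): chars_in_quartet=4 acc=0x7C5C8A -> emit 7C 5C 8A, reset; bytes_emitted=3
After char 4 ('D'=3): chars_in_quartet=1 acc=0x3 bytes_emitted=3
After char 5 ('B'=1): chars_in_quartet=2 acc=0xC1 bytes_emitted=3
After char 6 ('P'=15): chars_in_quartet=3 acc=0x304F bytes_emitted=3
After char 7 ('X'=23): chars_in_quartet=4 acc=0xC13D7 -> emit 0C 13 D7, reset; bytes_emitted=6

Answer: 7C 5C 8A 0C 13 D7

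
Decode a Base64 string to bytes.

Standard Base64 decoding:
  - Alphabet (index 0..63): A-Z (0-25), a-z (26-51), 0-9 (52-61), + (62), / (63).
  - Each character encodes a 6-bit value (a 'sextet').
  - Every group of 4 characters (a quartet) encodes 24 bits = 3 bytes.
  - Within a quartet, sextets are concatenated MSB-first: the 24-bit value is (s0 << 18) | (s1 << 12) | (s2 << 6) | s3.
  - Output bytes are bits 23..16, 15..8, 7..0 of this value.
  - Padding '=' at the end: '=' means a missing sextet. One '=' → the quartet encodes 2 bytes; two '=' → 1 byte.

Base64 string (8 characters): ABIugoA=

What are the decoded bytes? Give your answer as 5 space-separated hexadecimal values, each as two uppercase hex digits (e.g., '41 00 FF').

Answer: 00 12 2E 82 80

Derivation:
After char 0 ('A'=0): chars_in_quartet=1 acc=0x0 bytes_emitted=0
After char 1 ('B'=1): chars_in_quartet=2 acc=0x1 bytes_emitted=0
After char 2 ('I'=8): chars_in_quartet=3 acc=0x48 bytes_emitted=0
After char 3 ('u'=46): chars_in_quartet=4 acc=0x122E -> emit 00 12 2E, reset; bytes_emitted=3
After char 4 ('g'=32): chars_in_quartet=1 acc=0x20 bytes_emitted=3
After char 5 ('o'=40): chars_in_quartet=2 acc=0x828 bytes_emitted=3
After char 6 ('A'=0): chars_in_quartet=3 acc=0x20A00 bytes_emitted=3
Padding '=': partial quartet acc=0x20A00 -> emit 82 80; bytes_emitted=5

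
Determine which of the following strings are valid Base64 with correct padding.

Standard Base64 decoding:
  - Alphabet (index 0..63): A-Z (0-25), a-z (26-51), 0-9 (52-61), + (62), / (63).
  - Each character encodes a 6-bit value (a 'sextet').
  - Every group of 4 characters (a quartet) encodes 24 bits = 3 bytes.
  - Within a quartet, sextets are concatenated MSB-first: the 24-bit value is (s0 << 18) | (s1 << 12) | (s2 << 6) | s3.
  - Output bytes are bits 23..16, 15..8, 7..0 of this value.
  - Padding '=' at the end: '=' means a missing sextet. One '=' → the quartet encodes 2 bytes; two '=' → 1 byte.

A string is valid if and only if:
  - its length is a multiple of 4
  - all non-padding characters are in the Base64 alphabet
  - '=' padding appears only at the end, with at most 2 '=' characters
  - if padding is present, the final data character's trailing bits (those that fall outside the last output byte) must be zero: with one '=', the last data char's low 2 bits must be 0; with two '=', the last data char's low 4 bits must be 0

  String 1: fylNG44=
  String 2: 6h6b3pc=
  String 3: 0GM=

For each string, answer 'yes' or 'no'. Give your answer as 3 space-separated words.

String 1: 'fylNG44=' → valid
String 2: '6h6b3pc=' → valid
String 3: '0GM=' → valid

Answer: yes yes yes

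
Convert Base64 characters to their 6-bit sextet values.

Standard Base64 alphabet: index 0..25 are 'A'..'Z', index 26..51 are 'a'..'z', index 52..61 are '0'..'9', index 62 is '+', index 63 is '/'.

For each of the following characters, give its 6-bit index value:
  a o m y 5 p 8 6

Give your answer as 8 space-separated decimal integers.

'a': a..z range, 26 + ord('a') − ord('a') = 26
'o': a..z range, 26 + ord('o') − ord('a') = 40
'm': a..z range, 26 + ord('m') − ord('a') = 38
'y': a..z range, 26 + ord('y') − ord('a') = 50
'5': 0..9 range, 52 + ord('5') − ord('0') = 57
'p': a..z range, 26 + ord('p') − ord('a') = 41
'8': 0..9 range, 52 + ord('8') − ord('0') = 60
'6': 0..9 range, 52 + ord('6') − ord('0') = 58

Answer: 26 40 38 50 57 41 60 58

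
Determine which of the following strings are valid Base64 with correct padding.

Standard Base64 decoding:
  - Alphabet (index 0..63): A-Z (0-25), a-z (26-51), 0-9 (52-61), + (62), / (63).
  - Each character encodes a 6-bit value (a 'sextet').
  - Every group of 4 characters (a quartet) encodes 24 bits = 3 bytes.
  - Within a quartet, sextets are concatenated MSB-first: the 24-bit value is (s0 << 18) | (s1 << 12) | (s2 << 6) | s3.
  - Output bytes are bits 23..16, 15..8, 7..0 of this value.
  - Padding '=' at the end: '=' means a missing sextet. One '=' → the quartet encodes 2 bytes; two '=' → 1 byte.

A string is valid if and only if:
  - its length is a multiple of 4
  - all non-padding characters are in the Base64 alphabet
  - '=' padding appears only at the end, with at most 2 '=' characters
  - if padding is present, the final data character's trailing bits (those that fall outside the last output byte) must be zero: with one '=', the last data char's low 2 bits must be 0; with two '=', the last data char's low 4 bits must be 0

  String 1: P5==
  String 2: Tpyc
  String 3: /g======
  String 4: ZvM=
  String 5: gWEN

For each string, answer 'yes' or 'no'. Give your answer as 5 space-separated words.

String 1: 'P5==' → invalid (bad trailing bits)
String 2: 'Tpyc' → valid
String 3: '/g======' → invalid (6 pad chars (max 2))
String 4: 'ZvM=' → valid
String 5: 'gWEN' → valid

Answer: no yes no yes yes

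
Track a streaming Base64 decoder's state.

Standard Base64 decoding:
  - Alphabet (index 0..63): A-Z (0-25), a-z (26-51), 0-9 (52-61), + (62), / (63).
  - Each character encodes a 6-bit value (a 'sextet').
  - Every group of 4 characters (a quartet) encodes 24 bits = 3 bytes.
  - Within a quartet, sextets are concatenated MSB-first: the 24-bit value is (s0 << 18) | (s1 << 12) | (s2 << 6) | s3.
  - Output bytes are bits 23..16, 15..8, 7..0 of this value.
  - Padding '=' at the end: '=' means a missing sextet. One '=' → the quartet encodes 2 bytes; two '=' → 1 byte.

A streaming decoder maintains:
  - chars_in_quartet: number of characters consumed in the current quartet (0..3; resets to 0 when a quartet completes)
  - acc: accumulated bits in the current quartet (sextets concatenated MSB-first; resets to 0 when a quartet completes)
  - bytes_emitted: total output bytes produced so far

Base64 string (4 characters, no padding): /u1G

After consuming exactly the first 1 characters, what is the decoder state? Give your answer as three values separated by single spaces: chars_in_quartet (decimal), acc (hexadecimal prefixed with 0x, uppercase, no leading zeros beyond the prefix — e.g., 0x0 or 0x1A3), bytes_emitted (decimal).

After char 0 ('/'=63): chars_in_quartet=1 acc=0x3F bytes_emitted=0

Answer: 1 0x3F 0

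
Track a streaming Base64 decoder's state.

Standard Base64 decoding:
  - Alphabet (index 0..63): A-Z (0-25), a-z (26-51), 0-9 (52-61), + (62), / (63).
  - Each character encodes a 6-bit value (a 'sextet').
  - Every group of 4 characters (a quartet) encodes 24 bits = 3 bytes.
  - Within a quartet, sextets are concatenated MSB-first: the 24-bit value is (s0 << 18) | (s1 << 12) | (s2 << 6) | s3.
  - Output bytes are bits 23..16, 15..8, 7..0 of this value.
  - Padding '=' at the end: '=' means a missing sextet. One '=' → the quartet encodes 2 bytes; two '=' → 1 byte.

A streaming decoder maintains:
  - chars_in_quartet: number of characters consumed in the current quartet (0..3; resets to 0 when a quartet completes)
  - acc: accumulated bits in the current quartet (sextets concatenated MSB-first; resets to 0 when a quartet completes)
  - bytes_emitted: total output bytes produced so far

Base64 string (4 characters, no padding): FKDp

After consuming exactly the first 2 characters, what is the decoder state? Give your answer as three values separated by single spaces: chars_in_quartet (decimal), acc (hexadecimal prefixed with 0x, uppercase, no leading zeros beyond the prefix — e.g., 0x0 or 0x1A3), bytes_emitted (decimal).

Answer: 2 0x14A 0

Derivation:
After char 0 ('F'=5): chars_in_quartet=1 acc=0x5 bytes_emitted=0
After char 1 ('K'=10): chars_in_quartet=2 acc=0x14A bytes_emitted=0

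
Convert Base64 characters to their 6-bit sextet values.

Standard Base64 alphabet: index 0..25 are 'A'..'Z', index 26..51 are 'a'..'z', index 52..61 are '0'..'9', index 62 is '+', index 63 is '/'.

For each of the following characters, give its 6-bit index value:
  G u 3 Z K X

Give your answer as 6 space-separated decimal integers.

Answer: 6 46 55 25 10 23

Derivation:
'G': A..Z range, ord('G') − ord('A') = 6
'u': a..z range, 26 + ord('u') − ord('a') = 46
'3': 0..9 range, 52 + ord('3') − ord('0') = 55
'Z': A..Z range, ord('Z') − ord('A') = 25
'K': A..Z range, ord('K') − ord('A') = 10
'X': A..Z range, ord('X') − ord('A') = 23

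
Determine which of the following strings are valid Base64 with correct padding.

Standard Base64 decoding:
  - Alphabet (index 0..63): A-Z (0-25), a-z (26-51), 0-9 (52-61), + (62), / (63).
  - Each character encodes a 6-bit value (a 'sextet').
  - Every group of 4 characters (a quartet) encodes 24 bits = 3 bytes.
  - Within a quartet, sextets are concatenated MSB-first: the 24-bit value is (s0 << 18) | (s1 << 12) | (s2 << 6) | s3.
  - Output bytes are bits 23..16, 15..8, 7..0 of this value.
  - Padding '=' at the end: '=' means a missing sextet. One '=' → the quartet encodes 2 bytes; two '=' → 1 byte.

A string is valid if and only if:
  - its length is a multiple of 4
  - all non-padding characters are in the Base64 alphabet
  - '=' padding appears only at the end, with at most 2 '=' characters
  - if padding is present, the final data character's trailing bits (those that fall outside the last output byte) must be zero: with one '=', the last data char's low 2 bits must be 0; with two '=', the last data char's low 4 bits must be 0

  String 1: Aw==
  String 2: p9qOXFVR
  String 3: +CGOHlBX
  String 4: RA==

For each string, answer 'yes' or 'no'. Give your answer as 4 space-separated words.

Answer: yes yes yes yes

Derivation:
String 1: 'Aw==' → valid
String 2: 'p9qOXFVR' → valid
String 3: '+CGOHlBX' → valid
String 4: 'RA==' → valid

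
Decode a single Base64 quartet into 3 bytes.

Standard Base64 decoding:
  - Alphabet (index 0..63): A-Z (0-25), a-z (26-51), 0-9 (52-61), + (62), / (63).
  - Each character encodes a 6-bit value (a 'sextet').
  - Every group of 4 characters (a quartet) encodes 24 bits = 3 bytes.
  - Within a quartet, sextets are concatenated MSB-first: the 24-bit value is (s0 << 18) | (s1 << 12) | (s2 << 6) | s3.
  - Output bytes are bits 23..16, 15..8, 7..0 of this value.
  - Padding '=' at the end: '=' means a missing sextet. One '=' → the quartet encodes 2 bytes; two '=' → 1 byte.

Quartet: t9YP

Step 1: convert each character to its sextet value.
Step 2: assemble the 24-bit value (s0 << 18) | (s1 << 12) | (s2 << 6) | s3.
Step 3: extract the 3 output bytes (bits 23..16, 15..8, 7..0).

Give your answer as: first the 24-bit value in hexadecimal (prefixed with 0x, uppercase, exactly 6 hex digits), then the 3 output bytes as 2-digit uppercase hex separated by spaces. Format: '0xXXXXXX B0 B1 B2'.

Answer: 0xB7D60F B7 D6 0F

Derivation:
Sextets: t=45, 9=61, Y=24, P=15
24-bit: (45<<18) | (61<<12) | (24<<6) | 15
      = 0xB40000 | 0x03D000 | 0x000600 | 0x00000F
      = 0xB7D60F
Bytes: (v>>16)&0xFF=B7, (v>>8)&0xFF=D6, v&0xFF=0F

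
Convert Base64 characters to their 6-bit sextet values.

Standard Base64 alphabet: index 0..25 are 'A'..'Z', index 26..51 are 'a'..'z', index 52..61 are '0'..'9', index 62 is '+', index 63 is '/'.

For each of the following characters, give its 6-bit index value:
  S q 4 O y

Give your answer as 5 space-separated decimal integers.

Answer: 18 42 56 14 50

Derivation:
'S': A..Z range, ord('S') − ord('A') = 18
'q': a..z range, 26 + ord('q') − ord('a') = 42
'4': 0..9 range, 52 + ord('4') − ord('0') = 56
'O': A..Z range, ord('O') − ord('A') = 14
'y': a..z range, 26 + ord('y') − ord('a') = 50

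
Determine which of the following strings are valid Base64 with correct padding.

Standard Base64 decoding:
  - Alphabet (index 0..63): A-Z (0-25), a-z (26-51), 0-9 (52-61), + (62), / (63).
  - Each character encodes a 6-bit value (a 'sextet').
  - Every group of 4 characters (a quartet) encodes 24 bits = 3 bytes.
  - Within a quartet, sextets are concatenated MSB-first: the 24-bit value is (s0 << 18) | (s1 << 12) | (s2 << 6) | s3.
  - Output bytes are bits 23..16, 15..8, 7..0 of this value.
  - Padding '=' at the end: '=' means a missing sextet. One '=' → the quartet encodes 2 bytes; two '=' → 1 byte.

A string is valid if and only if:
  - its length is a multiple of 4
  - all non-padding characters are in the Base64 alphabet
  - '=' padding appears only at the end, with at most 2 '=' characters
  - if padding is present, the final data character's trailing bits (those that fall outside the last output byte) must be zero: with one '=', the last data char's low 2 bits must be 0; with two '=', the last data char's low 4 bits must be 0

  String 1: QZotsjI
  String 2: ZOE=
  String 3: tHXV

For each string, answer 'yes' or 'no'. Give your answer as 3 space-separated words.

String 1: 'QZotsjI' → invalid (len=7 not mult of 4)
String 2: 'ZOE=' → valid
String 3: 'tHXV' → valid

Answer: no yes yes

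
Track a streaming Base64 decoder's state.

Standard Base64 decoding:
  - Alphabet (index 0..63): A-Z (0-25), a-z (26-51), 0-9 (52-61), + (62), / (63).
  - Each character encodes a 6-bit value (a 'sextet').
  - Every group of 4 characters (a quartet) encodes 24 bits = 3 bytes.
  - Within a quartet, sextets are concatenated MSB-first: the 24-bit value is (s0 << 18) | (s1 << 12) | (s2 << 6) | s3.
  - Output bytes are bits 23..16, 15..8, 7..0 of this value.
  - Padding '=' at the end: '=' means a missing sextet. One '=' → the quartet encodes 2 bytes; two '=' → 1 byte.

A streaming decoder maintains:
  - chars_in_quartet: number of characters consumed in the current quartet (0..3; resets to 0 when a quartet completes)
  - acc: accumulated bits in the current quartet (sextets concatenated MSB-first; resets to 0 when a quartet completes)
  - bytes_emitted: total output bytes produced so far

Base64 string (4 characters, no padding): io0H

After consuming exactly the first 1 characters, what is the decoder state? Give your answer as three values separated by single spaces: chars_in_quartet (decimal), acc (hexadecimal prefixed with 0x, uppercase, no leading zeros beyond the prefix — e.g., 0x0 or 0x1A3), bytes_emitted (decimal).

Answer: 1 0x22 0

Derivation:
After char 0 ('i'=34): chars_in_quartet=1 acc=0x22 bytes_emitted=0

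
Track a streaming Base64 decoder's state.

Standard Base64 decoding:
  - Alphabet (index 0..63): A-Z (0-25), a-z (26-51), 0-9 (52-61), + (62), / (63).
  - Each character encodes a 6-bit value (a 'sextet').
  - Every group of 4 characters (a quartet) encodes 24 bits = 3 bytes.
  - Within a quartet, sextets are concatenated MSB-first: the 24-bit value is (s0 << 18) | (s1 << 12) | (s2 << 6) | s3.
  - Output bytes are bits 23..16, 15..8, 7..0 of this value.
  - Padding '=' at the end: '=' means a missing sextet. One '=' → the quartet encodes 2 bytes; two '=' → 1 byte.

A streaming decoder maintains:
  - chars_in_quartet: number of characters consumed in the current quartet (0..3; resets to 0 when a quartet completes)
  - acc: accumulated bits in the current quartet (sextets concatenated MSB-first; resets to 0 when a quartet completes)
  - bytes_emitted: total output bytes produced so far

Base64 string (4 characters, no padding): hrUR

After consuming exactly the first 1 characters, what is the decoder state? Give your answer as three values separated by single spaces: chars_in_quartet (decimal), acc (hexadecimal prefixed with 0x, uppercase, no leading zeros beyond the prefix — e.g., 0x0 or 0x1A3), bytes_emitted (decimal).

After char 0 ('h'=33): chars_in_quartet=1 acc=0x21 bytes_emitted=0

Answer: 1 0x21 0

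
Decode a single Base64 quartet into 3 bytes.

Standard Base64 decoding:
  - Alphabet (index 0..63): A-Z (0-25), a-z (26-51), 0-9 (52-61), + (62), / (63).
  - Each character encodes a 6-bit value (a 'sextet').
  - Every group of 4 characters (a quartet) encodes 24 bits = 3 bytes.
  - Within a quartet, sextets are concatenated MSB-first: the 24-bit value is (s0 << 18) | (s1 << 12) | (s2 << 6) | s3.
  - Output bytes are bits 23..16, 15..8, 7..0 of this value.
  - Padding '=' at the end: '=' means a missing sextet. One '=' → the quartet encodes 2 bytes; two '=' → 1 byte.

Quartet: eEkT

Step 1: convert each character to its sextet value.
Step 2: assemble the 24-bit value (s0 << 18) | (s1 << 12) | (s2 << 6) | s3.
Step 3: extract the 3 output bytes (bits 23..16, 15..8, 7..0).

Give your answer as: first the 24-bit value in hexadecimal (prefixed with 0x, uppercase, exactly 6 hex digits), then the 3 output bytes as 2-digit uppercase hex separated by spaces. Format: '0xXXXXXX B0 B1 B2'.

Sextets: e=30, E=4, k=36, T=19
24-bit: (30<<18) | (4<<12) | (36<<6) | 19
      = 0x780000 | 0x004000 | 0x000900 | 0x000013
      = 0x784913
Bytes: (v>>16)&0xFF=78, (v>>8)&0xFF=49, v&0xFF=13

Answer: 0x784913 78 49 13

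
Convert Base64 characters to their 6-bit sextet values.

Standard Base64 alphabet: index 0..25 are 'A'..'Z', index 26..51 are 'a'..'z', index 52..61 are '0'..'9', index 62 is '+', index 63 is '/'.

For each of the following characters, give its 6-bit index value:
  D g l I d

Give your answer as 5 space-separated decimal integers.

'D': A..Z range, ord('D') − ord('A') = 3
'g': a..z range, 26 + ord('g') − ord('a') = 32
'l': a..z range, 26 + ord('l') − ord('a') = 37
'I': A..Z range, ord('I') − ord('A') = 8
'd': a..z range, 26 + ord('d') − ord('a') = 29

Answer: 3 32 37 8 29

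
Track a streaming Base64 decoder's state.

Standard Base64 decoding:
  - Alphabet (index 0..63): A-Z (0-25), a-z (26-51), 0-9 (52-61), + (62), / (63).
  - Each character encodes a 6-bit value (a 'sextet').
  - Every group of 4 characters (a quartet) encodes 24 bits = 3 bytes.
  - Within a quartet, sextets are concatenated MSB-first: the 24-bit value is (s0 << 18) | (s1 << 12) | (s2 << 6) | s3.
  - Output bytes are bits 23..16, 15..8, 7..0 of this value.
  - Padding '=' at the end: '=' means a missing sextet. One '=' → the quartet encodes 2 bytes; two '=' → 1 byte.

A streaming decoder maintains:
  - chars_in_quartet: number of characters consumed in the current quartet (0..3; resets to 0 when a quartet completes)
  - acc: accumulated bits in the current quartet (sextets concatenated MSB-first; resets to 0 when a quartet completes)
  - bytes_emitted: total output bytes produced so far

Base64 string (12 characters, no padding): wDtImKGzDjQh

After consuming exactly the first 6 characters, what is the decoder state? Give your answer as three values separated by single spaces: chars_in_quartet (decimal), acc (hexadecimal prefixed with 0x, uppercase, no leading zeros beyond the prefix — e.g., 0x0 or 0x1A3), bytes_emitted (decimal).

Answer: 2 0x98A 3

Derivation:
After char 0 ('w'=48): chars_in_quartet=1 acc=0x30 bytes_emitted=0
After char 1 ('D'=3): chars_in_quartet=2 acc=0xC03 bytes_emitted=0
After char 2 ('t'=45): chars_in_quartet=3 acc=0x300ED bytes_emitted=0
After char 3 ('I'=8): chars_in_quartet=4 acc=0xC03B48 -> emit C0 3B 48, reset; bytes_emitted=3
After char 4 ('m'=38): chars_in_quartet=1 acc=0x26 bytes_emitted=3
After char 5 ('K'=10): chars_in_quartet=2 acc=0x98A bytes_emitted=3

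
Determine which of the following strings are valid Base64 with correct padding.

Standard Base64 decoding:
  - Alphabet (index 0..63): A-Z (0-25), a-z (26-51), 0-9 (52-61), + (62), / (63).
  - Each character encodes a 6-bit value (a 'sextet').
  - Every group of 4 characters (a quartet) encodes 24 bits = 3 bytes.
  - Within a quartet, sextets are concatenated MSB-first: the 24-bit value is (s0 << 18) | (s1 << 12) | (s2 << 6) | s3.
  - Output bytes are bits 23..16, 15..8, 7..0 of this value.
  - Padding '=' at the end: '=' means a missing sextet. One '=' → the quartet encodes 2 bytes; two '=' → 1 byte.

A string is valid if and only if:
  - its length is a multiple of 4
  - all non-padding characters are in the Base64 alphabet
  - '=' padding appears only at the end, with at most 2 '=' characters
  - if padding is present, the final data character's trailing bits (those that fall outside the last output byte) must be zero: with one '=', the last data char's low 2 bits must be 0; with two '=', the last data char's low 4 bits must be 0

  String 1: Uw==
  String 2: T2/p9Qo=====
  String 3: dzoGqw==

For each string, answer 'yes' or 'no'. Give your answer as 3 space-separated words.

Answer: yes no yes

Derivation:
String 1: 'Uw==' → valid
String 2: 'T2/p9Qo=====' → invalid (5 pad chars (max 2))
String 3: 'dzoGqw==' → valid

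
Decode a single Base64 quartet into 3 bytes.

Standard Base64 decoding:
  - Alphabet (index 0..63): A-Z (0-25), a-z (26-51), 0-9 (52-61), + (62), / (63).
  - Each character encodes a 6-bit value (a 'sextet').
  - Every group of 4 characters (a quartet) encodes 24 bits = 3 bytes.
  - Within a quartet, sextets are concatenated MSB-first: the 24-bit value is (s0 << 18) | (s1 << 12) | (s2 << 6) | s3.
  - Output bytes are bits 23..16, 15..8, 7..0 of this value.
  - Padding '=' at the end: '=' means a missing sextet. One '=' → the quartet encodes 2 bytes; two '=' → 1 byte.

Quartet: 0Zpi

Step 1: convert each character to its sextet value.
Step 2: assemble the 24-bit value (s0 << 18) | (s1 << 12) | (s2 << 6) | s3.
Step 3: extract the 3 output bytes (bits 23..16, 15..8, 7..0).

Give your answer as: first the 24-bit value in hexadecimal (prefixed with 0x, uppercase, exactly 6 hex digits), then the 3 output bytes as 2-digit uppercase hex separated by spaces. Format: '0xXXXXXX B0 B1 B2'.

Sextets: 0=52, Z=25, p=41, i=34
24-bit: (52<<18) | (25<<12) | (41<<6) | 34
      = 0xD00000 | 0x019000 | 0x000A40 | 0x000022
      = 0xD19A62
Bytes: (v>>16)&0xFF=D1, (v>>8)&0xFF=9A, v&0xFF=62

Answer: 0xD19A62 D1 9A 62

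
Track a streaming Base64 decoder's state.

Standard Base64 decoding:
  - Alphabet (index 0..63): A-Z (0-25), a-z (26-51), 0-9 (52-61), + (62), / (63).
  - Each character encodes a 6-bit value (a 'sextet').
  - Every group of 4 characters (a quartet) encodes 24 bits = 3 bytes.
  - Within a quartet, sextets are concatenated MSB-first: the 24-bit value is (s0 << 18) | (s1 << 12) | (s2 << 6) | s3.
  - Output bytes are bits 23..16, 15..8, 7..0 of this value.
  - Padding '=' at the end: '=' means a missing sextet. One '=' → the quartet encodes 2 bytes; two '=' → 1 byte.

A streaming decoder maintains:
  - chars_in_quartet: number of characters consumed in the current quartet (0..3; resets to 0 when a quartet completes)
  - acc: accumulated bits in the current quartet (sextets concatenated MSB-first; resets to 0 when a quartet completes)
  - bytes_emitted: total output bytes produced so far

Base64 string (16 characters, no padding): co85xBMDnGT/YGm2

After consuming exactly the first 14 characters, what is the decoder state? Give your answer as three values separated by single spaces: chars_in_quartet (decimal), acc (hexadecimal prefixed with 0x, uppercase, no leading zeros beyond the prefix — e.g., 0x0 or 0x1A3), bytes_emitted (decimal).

Answer: 2 0x606 9

Derivation:
After char 0 ('c'=28): chars_in_quartet=1 acc=0x1C bytes_emitted=0
After char 1 ('o'=40): chars_in_quartet=2 acc=0x728 bytes_emitted=0
After char 2 ('8'=60): chars_in_quartet=3 acc=0x1CA3C bytes_emitted=0
After char 3 ('5'=57): chars_in_quartet=4 acc=0x728F39 -> emit 72 8F 39, reset; bytes_emitted=3
After char 4 ('x'=49): chars_in_quartet=1 acc=0x31 bytes_emitted=3
After char 5 ('B'=1): chars_in_quartet=2 acc=0xC41 bytes_emitted=3
After char 6 ('M'=12): chars_in_quartet=3 acc=0x3104C bytes_emitted=3
After char 7 ('D'=3): chars_in_quartet=4 acc=0xC41303 -> emit C4 13 03, reset; bytes_emitted=6
After char 8 ('n'=39): chars_in_quartet=1 acc=0x27 bytes_emitted=6
After char 9 ('G'=6): chars_in_quartet=2 acc=0x9C6 bytes_emitted=6
After char 10 ('T'=19): chars_in_quartet=3 acc=0x27193 bytes_emitted=6
After char 11 ('/'=63): chars_in_quartet=4 acc=0x9C64FF -> emit 9C 64 FF, reset; bytes_emitted=9
After char 12 ('Y'=24): chars_in_quartet=1 acc=0x18 bytes_emitted=9
After char 13 ('G'=6): chars_in_quartet=2 acc=0x606 bytes_emitted=9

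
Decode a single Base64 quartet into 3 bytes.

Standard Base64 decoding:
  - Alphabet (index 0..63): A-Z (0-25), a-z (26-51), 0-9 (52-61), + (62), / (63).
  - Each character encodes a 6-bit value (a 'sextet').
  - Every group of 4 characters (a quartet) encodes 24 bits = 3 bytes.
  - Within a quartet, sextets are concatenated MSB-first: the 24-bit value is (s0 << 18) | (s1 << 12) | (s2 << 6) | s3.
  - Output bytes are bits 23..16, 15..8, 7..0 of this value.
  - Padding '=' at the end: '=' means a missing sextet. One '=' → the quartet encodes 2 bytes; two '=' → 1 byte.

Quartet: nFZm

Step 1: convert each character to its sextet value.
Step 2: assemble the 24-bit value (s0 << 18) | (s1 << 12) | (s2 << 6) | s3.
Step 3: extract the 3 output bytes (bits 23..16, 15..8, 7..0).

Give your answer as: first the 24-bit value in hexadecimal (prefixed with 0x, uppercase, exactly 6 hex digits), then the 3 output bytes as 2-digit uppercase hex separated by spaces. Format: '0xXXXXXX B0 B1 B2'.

Answer: 0x9C5666 9C 56 66

Derivation:
Sextets: n=39, F=5, Z=25, m=38
24-bit: (39<<18) | (5<<12) | (25<<6) | 38
      = 0x9C0000 | 0x005000 | 0x000640 | 0x000026
      = 0x9C5666
Bytes: (v>>16)&0xFF=9C, (v>>8)&0xFF=56, v&0xFF=66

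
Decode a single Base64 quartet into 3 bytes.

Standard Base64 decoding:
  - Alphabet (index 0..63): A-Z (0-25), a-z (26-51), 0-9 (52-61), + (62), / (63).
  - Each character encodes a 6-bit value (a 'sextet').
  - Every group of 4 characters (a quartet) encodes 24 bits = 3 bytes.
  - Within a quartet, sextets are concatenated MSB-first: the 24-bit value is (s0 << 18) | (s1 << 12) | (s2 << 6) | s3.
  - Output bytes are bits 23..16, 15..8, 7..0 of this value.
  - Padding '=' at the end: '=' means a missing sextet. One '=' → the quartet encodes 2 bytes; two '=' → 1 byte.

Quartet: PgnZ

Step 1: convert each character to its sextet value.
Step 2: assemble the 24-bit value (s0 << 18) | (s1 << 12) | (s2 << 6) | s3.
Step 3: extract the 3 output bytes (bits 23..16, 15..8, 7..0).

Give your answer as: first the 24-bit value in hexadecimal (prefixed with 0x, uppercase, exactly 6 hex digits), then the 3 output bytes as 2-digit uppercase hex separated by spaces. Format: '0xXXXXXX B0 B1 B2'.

Answer: 0x3E09D9 3E 09 D9

Derivation:
Sextets: P=15, g=32, n=39, Z=25
24-bit: (15<<18) | (32<<12) | (39<<6) | 25
      = 0x3C0000 | 0x020000 | 0x0009C0 | 0x000019
      = 0x3E09D9
Bytes: (v>>16)&0xFF=3E, (v>>8)&0xFF=09, v&0xFF=D9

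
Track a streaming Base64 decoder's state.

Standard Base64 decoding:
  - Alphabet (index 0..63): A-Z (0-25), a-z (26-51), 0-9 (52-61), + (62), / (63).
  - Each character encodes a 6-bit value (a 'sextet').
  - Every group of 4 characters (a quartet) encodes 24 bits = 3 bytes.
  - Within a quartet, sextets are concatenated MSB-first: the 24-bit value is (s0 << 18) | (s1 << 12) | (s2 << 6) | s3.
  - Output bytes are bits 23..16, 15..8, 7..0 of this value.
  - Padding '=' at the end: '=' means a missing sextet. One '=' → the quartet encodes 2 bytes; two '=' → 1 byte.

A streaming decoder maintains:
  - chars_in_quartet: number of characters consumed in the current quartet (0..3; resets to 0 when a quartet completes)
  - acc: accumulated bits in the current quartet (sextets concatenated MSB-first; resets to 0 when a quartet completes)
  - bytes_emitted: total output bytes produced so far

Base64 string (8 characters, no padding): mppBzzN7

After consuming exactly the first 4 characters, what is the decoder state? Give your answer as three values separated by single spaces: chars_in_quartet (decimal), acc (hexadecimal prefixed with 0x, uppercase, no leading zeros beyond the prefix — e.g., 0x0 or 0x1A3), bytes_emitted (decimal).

Answer: 0 0x0 3

Derivation:
After char 0 ('m'=38): chars_in_quartet=1 acc=0x26 bytes_emitted=0
After char 1 ('p'=41): chars_in_quartet=2 acc=0x9A9 bytes_emitted=0
After char 2 ('p'=41): chars_in_quartet=3 acc=0x26A69 bytes_emitted=0
After char 3 ('B'=1): chars_in_quartet=4 acc=0x9A9A41 -> emit 9A 9A 41, reset; bytes_emitted=3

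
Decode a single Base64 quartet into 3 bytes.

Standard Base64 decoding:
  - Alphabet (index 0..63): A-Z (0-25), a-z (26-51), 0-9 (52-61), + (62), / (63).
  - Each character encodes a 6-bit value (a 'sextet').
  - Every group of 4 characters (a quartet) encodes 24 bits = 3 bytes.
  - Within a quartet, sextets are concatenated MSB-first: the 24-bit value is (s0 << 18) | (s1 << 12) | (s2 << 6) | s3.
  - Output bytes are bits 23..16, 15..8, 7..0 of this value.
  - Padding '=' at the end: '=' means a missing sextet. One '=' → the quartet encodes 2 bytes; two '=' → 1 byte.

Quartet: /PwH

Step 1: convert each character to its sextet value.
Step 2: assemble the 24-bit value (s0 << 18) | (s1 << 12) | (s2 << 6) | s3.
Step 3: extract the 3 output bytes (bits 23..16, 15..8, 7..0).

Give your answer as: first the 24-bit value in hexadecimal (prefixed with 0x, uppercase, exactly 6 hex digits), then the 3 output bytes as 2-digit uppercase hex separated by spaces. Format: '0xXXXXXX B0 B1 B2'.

Answer: 0xFCFC07 FC FC 07

Derivation:
Sextets: /=63, P=15, w=48, H=7
24-bit: (63<<18) | (15<<12) | (48<<6) | 7
      = 0xFC0000 | 0x00F000 | 0x000C00 | 0x000007
      = 0xFCFC07
Bytes: (v>>16)&0xFF=FC, (v>>8)&0xFF=FC, v&0xFF=07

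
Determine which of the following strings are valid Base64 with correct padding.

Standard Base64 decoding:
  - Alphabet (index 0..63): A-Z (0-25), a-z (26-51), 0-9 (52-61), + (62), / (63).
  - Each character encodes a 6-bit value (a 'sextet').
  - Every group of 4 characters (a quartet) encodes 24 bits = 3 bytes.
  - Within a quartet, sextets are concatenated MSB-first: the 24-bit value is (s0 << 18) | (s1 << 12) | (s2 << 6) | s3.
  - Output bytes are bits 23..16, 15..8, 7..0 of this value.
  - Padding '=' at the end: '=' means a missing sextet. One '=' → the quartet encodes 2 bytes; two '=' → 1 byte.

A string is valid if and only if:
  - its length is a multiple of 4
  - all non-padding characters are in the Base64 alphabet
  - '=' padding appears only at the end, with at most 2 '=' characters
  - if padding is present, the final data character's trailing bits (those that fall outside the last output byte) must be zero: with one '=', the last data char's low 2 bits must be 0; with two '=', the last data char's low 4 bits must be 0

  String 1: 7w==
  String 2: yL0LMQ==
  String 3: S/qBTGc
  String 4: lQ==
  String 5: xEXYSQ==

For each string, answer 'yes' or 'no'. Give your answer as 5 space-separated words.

String 1: '7w==' → valid
String 2: 'yL0LMQ==' → valid
String 3: 'S/qBTGc' → invalid (len=7 not mult of 4)
String 4: 'lQ==' → valid
String 5: 'xEXYSQ==' → valid

Answer: yes yes no yes yes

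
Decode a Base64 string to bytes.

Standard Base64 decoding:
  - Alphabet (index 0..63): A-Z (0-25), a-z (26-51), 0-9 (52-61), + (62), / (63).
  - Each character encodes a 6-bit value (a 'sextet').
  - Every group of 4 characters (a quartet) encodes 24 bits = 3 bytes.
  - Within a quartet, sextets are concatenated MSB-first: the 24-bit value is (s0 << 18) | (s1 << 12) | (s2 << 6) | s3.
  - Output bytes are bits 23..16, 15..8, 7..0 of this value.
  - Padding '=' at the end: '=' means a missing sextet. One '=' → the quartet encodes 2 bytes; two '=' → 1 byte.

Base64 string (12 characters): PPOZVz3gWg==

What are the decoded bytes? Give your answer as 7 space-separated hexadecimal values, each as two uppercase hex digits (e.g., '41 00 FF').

Answer: 3C F3 99 57 3D E0 5A

Derivation:
After char 0 ('P'=15): chars_in_quartet=1 acc=0xF bytes_emitted=0
After char 1 ('P'=15): chars_in_quartet=2 acc=0x3CF bytes_emitted=0
After char 2 ('O'=14): chars_in_quartet=3 acc=0xF3CE bytes_emitted=0
After char 3 ('Z'=25): chars_in_quartet=4 acc=0x3CF399 -> emit 3C F3 99, reset; bytes_emitted=3
After char 4 ('V'=21): chars_in_quartet=1 acc=0x15 bytes_emitted=3
After char 5 ('z'=51): chars_in_quartet=2 acc=0x573 bytes_emitted=3
After char 6 ('3'=55): chars_in_quartet=3 acc=0x15CF7 bytes_emitted=3
After char 7 ('g'=32): chars_in_quartet=4 acc=0x573DE0 -> emit 57 3D E0, reset; bytes_emitted=6
After char 8 ('W'=22): chars_in_quartet=1 acc=0x16 bytes_emitted=6
After char 9 ('g'=32): chars_in_quartet=2 acc=0x5A0 bytes_emitted=6
Padding '==': partial quartet acc=0x5A0 -> emit 5A; bytes_emitted=7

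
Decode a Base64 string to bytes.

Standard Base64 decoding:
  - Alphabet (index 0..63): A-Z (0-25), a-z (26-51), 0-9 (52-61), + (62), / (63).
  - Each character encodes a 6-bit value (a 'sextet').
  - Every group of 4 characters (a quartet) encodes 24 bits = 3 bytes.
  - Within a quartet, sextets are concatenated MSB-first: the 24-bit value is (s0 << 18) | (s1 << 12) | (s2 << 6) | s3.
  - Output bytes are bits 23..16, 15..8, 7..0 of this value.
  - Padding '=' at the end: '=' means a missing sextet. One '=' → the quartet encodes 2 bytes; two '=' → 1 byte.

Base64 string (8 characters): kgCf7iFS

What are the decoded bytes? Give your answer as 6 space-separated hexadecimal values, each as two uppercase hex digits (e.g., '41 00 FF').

Answer: 92 00 9F EE 21 52

Derivation:
After char 0 ('k'=36): chars_in_quartet=1 acc=0x24 bytes_emitted=0
After char 1 ('g'=32): chars_in_quartet=2 acc=0x920 bytes_emitted=0
After char 2 ('C'=2): chars_in_quartet=3 acc=0x24802 bytes_emitted=0
After char 3 ('f'=31): chars_in_quartet=4 acc=0x92009F -> emit 92 00 9F, reset; bytes_emitted=3
After char 4 ('7'=59): chars_in_quartet=1 acc=0x3B bytes_emitted=3
After char 5 ('i'=34): chars_in_quartet=2 acc=0xEE2 bytes_emitted=3
After char 6 ('F'=5): chars_in_quartet=3 acc=0x3B885 bytes_emitted=3
After char 7 ('S'=18): chars_in_quartet=4 acc=0xEE2152 -> emit EE 21 52, reset; bytes_emitted=6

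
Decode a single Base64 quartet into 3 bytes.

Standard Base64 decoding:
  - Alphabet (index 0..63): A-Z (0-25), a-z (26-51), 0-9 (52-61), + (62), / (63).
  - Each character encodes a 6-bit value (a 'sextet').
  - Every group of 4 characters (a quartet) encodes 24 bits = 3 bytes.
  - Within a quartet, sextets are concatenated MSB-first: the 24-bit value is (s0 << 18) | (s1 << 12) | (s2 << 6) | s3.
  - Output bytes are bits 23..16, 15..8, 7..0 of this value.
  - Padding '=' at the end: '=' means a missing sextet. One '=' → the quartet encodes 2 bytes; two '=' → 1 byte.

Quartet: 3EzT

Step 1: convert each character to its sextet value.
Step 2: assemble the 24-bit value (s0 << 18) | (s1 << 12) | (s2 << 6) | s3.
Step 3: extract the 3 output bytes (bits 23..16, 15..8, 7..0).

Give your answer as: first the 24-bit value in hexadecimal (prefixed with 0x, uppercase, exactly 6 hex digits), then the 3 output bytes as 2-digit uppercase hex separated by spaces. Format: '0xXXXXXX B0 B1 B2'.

Sextets: 3=55, E=4, z=51, T=19
24-bit: (55<<18) | (4<<12) | (51<<6) | 19
      = 0xDC0000 | 0x004000 | 0x000CC0 | 0x000013
      = 0xDC4CD3
Bytes: (v>>16)&0xFF=DC, (v>>8)&0xFF=4C, v&0xFF=D3

Answer: 0xDC4CD3 DC 4C D3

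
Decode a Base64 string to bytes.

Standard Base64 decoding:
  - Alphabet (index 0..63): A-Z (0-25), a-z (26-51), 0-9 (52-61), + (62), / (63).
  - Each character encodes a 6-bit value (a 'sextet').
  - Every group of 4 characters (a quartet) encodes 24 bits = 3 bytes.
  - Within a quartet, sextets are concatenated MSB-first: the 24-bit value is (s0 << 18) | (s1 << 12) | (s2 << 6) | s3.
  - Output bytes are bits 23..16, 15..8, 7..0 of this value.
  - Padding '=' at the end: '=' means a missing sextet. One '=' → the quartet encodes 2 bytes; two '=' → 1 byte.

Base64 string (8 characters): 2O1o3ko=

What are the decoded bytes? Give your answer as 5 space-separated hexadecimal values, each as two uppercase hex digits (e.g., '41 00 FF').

After char 0 ('2'=54): chars_in_quartet=1 acc=0x36 bytes_emitted=0
After char 1 ('O'=14): chars_in_quartet=2 acc=0xD8E bytes_emitted=0
After char 2 ('1'=53): chars_in_quartet=3 acc=0x363B5 bytes_emitted=0
After char 3 ('o'=40): chars_in_quartet=4 acc=0xD8ED68 -> emit D8 ED 68, reset; bytes_emitted=3
After char 4 ('3'=55): chars_in_quartet=1 acc=0x37 bytes_emitted=3
After char 5 ('k'=36): chars_in_quartet=2 acc=0xDE4 bytes_emitted=3
After char 6 ('o'=40): chars_in_quartet=3 acc=0x37928 bytes_emitted=3
Padding '=': partial quartet acc=0x37928 -> emit DE 4A; bytes_emitted=5

Answer: D8 ED 68 DE 4A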